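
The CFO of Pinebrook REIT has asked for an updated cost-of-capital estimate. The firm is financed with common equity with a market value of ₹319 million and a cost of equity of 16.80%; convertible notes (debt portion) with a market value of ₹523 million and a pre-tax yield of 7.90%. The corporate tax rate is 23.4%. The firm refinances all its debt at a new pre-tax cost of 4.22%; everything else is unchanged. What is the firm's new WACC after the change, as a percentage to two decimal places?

8.37%

After the change:
Total capital V = 319 + 523 = 842.
Equity: weight = 319/842 = 0.3789; cost = 16.8%.
Convertible notes (debt portion): weight = 523/842 = 0.6211; after-tax cost = 4.22% × (1 − 23.4%) = 3.2325%.
WACC = 0.3789 × 16.8000% + 0.6211 × 3.2325% = 8.3727%.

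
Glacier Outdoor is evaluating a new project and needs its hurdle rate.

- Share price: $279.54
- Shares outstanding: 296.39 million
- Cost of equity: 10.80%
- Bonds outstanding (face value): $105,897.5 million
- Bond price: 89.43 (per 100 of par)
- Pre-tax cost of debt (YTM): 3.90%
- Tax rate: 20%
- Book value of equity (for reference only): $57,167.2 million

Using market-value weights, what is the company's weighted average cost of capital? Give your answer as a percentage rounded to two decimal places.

6.70%

Market value of equity E = 279.54 × 296.39m = 82852.8606m. Market value of debt D = 105897.5m × 89.43/100 = 94704.13425m.
Total capital V = 82852.8606 + 94704.13425 = 177556.99485.
Equity: weight = 82852.8606/177556.99485 = 0.4666; cost = 10.8%.
Bonds outstanding: weight = 94704.13425/177556.99485 = 0.5334; after-tax cost = 3.9% × (1 − 20%) = 3.1200%.
WACC = 0.4666 × 10.8000% + 0.5334 × 3.1200% = 6.7037%.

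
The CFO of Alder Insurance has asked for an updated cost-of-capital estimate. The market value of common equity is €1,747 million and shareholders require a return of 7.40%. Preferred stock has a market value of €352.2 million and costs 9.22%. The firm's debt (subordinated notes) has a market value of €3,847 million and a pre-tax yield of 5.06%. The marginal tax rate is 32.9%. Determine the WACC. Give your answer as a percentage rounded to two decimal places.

Total capital V = 1747 + 352.2 + 3847 = 5946.2.
Equity: weight = 1747/5946.2 = 0.2938; cost = 7.4%.
Preferred: weight = 352.2/5946.2 = 0.0592; cost = 9.22%.
Subordinated notes: weight = 3847/5946.2 = 0.6470; after-tax cost = 5.06% × (1 − 32.9%) = 3.3953%.
WACC = 0.2938 × 7.4000% + 0.0592 × 9.2200% + 0.6470 × 3.3953% = 4.9169%.

4.92%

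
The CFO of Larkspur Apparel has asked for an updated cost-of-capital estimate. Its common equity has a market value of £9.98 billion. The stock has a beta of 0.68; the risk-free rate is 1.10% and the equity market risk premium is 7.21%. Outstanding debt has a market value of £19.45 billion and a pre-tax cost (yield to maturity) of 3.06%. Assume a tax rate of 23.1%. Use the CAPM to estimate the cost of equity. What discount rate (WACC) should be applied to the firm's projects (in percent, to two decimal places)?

Cost of equity via CAPM: Re = 1.1% + 0.68 × 7.21% = 6.0028%.
Total capital V = 9.98 + 19.45 = 29.43.
Equity: weight = 9.98/29.43 = 0.3391; cost = 6.0028%.
Debt: weight = 19.45/29.43 = 0.6609; after-tax cost = 3.06% × (1 − 23.1%) = 2.3531%.
WACC = 0.3391 × 6.0028% + 0.6609 × 2.3531% = 3.5908%.

3.59%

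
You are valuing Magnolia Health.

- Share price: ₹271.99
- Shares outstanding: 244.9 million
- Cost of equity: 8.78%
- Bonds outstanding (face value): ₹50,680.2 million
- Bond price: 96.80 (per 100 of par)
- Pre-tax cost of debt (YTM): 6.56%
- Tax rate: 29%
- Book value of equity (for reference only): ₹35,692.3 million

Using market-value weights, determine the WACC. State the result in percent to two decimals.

7.03%

Market value of equity E = 271.99 × 244.9m = 66610.351m. Market value of debt D = 50680.2m × 96.8/100 = 49058.4336m.
Total capital V = 66610.351 + 49058.4336 = 115668.7846.
Equity: weight = 66610.351/115668.7846 = 0.5759; cost = 8.78%.
Bonds outstanding: weight = 49058.4336/115668.7846 = 0.4241; after-tax cost = 6.56% × (1 − 29%) = 4.6576%.
WACC = 0.5759 × 8.7800% + 0.4241 × 4.6576% = 7.0316%.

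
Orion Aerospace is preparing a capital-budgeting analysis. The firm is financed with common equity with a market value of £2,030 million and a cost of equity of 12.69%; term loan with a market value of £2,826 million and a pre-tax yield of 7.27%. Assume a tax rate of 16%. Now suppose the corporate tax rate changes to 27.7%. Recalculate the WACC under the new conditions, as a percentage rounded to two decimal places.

8.36%

After the change:
Total capital V = 2030 + 2826 = 4856.
Equity: weight = 2030/4856 = 0.4180; cost = 12.69%.
Term loan: weight = 2826/4856 = 0.5820; after-tax cost = 7.27% × (1 − 27.7%) = 5.2562%.
WACC = 0.4180 × 12.6900% + 0.5820 × 5.2562% = 8.3638%.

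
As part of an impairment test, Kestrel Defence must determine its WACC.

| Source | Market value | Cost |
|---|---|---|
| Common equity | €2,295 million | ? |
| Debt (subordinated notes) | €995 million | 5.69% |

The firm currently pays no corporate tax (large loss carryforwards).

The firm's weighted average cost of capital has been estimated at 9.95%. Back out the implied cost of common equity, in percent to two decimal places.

Total capital V = 2295 + 995 = 3290.
Equity weight = 2295/3290 = 0.6976.
Subordinated notes weight = 995/3290 = 0.3024.
Debt contribution = 0.3024 × 5.69% × (1 − 0%) = 1.7208%.
Required equity contribution = 9.95% − 1.7208% = 8.2292%.
Re = 8.2292% / 0.6976 = 11.7969%.

11.80%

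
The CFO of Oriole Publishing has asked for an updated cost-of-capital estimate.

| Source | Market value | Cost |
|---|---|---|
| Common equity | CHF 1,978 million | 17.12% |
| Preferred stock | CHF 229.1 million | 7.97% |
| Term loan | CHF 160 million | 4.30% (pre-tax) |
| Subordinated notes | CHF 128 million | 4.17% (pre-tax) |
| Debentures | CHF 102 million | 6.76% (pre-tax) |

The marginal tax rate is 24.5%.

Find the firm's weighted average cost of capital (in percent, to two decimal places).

Total capital V = 1978 + 229.1 + 160 + 128 + 102 = 2597.1.
Equity: weight = 1978/2597.1 = 0.7616; cost = 17.12%.
Preferred: weight = 229.1/2597.1 = 0.0882; cost = 7.97%.
Term loan: weight = 160/2597.1 = 0.0616; after-tax cost = 4.3% × (1 − 24.5%) = 3.2465%.
Subordinated notes: weight = 128/2597.1 = 0.0493; after-tax cost = 4.17% × (1 − 24.5%) = 3.1483%.
Debentures: weight = 102/2597.1 = 0.0393; after-tax cost = 6.76% × (1 − 24.5%) = 5.1038%.
WACC = 0.7616 × 17.1200% + 0.0882 × 7.9700% + 0.0616 × 3.2465% + 0.0493 × 3.1483% + 0.0393 × 5.1038% = 14.2976%.

14.30%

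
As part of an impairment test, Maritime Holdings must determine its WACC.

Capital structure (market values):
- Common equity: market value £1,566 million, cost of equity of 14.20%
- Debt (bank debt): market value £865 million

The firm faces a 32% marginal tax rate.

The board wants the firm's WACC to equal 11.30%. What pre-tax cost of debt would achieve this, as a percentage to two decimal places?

8.90%

Total capital V = 1566 + 865 = 2431.
Equity weight = 1566/2431 = 0.6442.
Bank debt weight = 865/2431 = 0.3558.
Equity contribution = 0.6442 × 14.2% = 9.1473%.
Remaining for debt = 11.3% − 9.1473% = 2.1527%.
Rd × (1 − 32%) × 0.3558 = 2.1527%  ⇒  Rd = 8.8968%.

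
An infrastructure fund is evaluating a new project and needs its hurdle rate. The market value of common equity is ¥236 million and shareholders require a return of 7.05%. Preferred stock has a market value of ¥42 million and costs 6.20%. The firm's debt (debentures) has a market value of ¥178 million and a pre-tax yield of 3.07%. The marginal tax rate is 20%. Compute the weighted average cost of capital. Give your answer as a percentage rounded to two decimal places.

Total capital V = 236 + 42 + 178 = 456.
Equity: weight = 236/456 = 0.5175; cost = 7.05%.
Preferred: weight = 42/456 = 0.0921; cost = 6.2%.
Debentures: weight = 178/456 = 0.3904; after-tax cost = 3.07% × (1 − 20%) = 2.4560%.
WACC = 0.5175 × 7.0500% + 0.0921 × 6.2000% + 0.3904 × 2.4560% = 5.1784%.

5.18%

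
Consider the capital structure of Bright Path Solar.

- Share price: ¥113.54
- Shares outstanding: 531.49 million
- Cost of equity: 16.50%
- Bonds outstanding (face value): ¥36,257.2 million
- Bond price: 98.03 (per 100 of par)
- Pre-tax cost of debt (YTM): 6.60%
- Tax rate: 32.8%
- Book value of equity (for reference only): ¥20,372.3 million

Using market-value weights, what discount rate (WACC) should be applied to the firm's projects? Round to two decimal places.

Market value of equity E = 113.54 × 531.49m = 60345.3746m. Market value of debt D = 36257.2m × 98.03/100 = 35542.93316m.
Total capital V = 60345.3746 + 35542.93316 = 95888.30776.
Equity: weight = 60345.3746/95888.30776 = 0.6293; cost = 16.5%.
Bonds outstanding: weight = 35542.93316/95888.30776 = 0.3707; after-tax cost = 6.6% × (1 − 32.8%) = 4.4352%.
WACC = 0.6293 × 16.5000% + 0.3707 × 4.4352% = 12.0279%.

12.03%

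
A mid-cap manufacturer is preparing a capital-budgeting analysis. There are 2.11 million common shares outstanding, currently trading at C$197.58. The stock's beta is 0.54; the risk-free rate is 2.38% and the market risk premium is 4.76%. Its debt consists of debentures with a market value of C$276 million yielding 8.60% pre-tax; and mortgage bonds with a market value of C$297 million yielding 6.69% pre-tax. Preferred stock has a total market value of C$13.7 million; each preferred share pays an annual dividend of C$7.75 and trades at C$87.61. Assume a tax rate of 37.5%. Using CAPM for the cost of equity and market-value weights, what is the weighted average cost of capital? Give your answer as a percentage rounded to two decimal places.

Cost of equity via CAPM: Re = 2.38% + 0.54 × 4.76% = 4.9504%.
Cost of preferred: Rp = 7.75 / 87.61 = 8.8460%.
Market value of equity E = 197.58 × 2.11m = 416.8938m.
Total capital V = 416.8938 + 13.7 + 276 + 297 = 1003.5938.
Equity: weight = 416.8938/1003.5938 = 0.4154; cost = 4.9504%.
Preferred: weight = 13.7/1003.5938 = 0.0137; cost = 8.846%.
Debentures: weight = 276/1003.5938 = 0.2750; after-tax cost = 8.6% × (1 − 37.5%) = 5.3750%.
Mortgage bonds: weight = 297/1003.5938 = 0.2959; after-tax cost = 6.69% × (1 − 37.5%) = 4.1813%.
WACC = 0.4154 × 4.9504% + 0.0137 × 8.8460% + 0.2750 × 5.3750% + 0.2959 × 4.1813% = 4.8927%.

4.89%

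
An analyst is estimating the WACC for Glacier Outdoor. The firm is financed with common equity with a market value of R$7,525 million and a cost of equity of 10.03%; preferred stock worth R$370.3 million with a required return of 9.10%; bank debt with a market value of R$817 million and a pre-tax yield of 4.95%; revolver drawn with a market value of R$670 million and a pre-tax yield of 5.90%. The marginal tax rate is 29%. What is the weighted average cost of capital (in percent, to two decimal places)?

9.01%

Total capital V = 7525 + 370.3 + 817 + 670 = 9382.3.
Equity: weight = 7525/9382.3 = 0.8020; cost = 10.03%.
Preferred: weight = 370.3/9382.3 = 0.0395; cost = 9.1%.
Bank debt: weight = 817/9382.3 = 0.0871; after-tax cost = 4.95% × (1 − 29%) = 3.5145%.
Revolver drawn: weight = 670/9382.3 = 0.0714; after-tax cost = 5.9% × (1 − 29%) = 4.1890%.
WACC = 0.8020 × 10.0300% + 0.0395 × 9.1000% + 0.0871 × 3.5145% + 0.0714 × 4.1890% = 9.0088%.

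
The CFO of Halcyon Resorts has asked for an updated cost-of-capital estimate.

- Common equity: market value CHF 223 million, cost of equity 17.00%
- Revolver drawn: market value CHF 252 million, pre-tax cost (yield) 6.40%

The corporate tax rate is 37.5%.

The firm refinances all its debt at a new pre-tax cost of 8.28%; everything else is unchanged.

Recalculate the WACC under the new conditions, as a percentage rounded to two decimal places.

10.73%

After the change:
Total capital V = 223 + 252 = 475.
Equity: weight = 223/475 = 0.4695; cost = 17%.
Revolver drawn: weight = 252/475 = 0.5305; after-tax cost = 8.28% × (1 − 37.5%) = 5.1750%.
WACC = 0.4695 × 17.0000% + 0.5305 × 5.1750% = 10.7265%.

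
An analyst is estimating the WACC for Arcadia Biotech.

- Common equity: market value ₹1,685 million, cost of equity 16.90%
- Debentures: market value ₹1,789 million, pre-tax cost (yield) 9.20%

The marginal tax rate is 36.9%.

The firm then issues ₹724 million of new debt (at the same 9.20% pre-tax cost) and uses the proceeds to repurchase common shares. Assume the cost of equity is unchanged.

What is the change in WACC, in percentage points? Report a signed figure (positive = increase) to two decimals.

Current WACC:
Total capital V = 1685 + 1789 = 3474.
Equity: weight = 1685/3474 = 0.4850; cost = 16.9%.
Debentures: weight = 1789/3474 = 0.5150; after-tax cost = 9.2% × (1 − 36.9%) = 5.8052%.
WACC = 0.4850 × 16.9000% + 0.5150 × 5.8052% = 11.1865%.
After the change:
Total capital V = 961 + 2513 = 3474.
Equity: weight = 961/3474 = 0.2766; cost = 16.9%.
Debentures: weight = 2513/3474 = 0.7234; after-tax cost = 9.2% × (1 − 36.9%) = 5.8052%.
WACC = 0.2766 × 16.9000% + 0.7234 × 5.8052% = 8.8743%.
Change in WACC = 8.8743% − 11.1865% = -2.3122 pp.

-2.31 pp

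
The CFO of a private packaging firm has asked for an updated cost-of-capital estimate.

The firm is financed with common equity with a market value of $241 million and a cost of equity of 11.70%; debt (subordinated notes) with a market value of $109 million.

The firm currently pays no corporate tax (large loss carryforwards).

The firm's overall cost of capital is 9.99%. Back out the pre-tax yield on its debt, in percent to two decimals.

Total capital V = 241 + 109 = 350.
Equity weight = 241/350 = 0.6886.
Subordinated notes weight = 109/350 = 0.3114.
Equity contribution = 0.6886 × 11.7% = 8.0563%.
Remaining for debt = 9.99% − 8.0563% = 1.9337%.
Rd × (1 − 0%) × 0.3114 = 1.9337%  ⇒  Rd = 6.2092%.

6.21%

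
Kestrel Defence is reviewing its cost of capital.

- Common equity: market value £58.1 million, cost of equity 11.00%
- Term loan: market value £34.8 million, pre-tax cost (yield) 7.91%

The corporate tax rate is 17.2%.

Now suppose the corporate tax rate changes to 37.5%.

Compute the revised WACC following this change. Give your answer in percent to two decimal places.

After the change:
Total capital V = 58.1 + 34.8 = 92.9.
Equity: weight = 58.1/92.9 = 0.6254; cost = 11%.
Term loan: weight = 34.8/92.9 = 0.3746; after-tax cost = 7.91% × (1 − 37.5%) = 4.9437%.
WACC = 0.6254 × 11.0000% + 0.3746 × 4.9437% = 8.7314%.

8.73%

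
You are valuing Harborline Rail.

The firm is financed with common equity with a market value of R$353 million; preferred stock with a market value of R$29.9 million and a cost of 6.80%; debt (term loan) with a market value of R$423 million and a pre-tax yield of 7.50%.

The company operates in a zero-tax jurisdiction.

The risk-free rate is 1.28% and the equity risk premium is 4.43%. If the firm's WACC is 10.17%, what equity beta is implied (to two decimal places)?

Total capital V = 353 + 29.9 + 423 = 805.9.
Equity weight = 353/805.9 = 0.4380.
Preferred weight = 29.9/805.9 = 0.0371.
Term loan weight = 423/805.9 = 0.5249.
Debt contribution = 0.5249 × 7.5% × (1 − 0%) = 3.9366%.
Preferred contribution = 0.0371 × 6.8% = 0.2523%.
Required equity contribution = 10.17% − 4.1889% = 5.9811%  ⇒  Re = 13.6549%.
CAPM: 13.6549% = 1.28% + β × 4.43%  ⇒  β = 2.7934.

2.79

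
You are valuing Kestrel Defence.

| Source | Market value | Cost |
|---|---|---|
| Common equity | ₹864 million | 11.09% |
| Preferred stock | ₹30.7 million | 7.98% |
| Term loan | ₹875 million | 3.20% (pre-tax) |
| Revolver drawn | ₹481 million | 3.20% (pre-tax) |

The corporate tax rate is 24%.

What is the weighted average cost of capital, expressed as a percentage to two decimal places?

Total capital V = 864 + 30.7 + 875 + 481 = 2250.7.
Equity: weight = 864/2250.7 = 0.3839; cost = 11.09%.
Preferred: weight = 30.7/2250.7 = 0.0136; cost = 7.98%.
Term loan: weight = 875/2250.7 = 0.3888; after-tax cost = 3.2% × (1 − 24%) = 2.4320%.
Revolver drawn: weight = 481/2250.7 = 0.2137; after-tax cost = 3.2% × (1 − 24%) = 2.4320%.
WACC = 0.3839 × 11.0900% + 0.0136 × 7.9800% + 0.3888 × 2.4320% + 0.2137 × 2.4320% = 5.8313%.

5.83%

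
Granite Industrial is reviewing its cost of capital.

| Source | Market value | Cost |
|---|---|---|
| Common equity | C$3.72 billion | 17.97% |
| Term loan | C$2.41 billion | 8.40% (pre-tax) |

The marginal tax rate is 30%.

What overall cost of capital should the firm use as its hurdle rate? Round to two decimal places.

Total capital V = 3.72 + 2.41 = 6.13.
Equity: weight = 3.72/6.13 = 0.6069; cost = 17.97%.
Term loan: weight = 2.41/6.13 = 0.3931; after-tax cost = 8.4% × (1 − 30%) = 5.8800%.
WACC = 0.6069 × 17.9700% + 0.3931 × 5.8800% = 13.2168%.

13.22%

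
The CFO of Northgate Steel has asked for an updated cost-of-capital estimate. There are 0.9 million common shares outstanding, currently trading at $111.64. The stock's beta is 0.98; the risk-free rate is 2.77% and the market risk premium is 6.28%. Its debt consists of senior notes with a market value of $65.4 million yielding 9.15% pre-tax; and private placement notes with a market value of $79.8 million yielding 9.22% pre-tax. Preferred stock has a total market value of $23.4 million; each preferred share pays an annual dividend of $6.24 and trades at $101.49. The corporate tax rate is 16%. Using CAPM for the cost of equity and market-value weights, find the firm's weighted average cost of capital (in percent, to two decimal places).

Cost of equity via CAPM: Re = 2.77% + 0.98 × 6.28% = 8.9244%.
Cost of preferred: Rp = 6.24 / 101.49 = 6.1484%.
Market value of equity E = 111.64 × 0.9m = 100.476m.
Total capital V = 100.476 + 23.4 + 65.4 + 79.8 = 269.076.
Equity: weight = 100.476/269.076 = 0.3734; cost = 8.9244%.
Preferred: weight = 23.4/269.076 = 0.0870; cost = 6.1484%.
Senior notes: weight = 65.4/269.076 = 0.2431; after-tax cost = 9.15% × (1 − 16%) = 7.6860%.
Private placement notes: weight = 79.8/269.076 = 0.2966; after-tax cost = 9.22% × (1 − 16%) = 7.7448%.
WACC = 0.3734 × 8.9244% + 0.0870 × 6.1484% + 0.2431 × 7.6860% + 0.2966 × 7.7448% = 8.0322%.

8.03%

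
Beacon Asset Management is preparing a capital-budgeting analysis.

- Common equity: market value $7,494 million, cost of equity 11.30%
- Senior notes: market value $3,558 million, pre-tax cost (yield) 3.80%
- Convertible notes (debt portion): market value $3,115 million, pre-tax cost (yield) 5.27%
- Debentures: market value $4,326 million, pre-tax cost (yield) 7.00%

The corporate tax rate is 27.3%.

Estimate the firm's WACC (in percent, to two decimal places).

Total capital V = 7494 + 3558 + 3115 + 4326 = 18493.
Equity: weight = 7494/18493 = 0.4052; cost = 11.3%.
Senior notes: weight = 3558/18493 = 0.1924; after-tax cost = 3.8% × (1 − 27.3%) = 2.7626%.
Convertible notes (debt portion): weight = 3115/18493 = 0.1684; after-tax cost = 5.27% × (1 − 27.3%) = 3.8313%.
Debentures: weight = 4326/18493 = 0.2339; after-tax cost = 7% × (1 − 27.3%) = 5.0890%.
WACC = 0.4052 × 11.3000% + 0.1924 × 2.7626% + 0.1684 × 3.8313% + 0.2339 × 5.0890% = 6.9465%.

6.95%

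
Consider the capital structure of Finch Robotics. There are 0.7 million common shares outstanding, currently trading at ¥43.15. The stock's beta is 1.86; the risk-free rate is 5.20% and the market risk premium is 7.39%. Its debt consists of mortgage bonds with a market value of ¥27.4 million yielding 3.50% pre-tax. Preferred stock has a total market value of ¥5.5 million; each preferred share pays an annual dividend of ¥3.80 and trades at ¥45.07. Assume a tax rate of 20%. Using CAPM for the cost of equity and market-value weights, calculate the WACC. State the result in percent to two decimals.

Cost of equity via CAPM: Re = 5.2% + 1.86 × 7.39% = 18.9454%.
Cost of preferred: Rp = 3.8 / 45.07 = 8.4313%.
Market value of equity E = 43.15 × 0.7m = 30.205m.
Total capital V = 30.205 + 5.5 + 27.4 = 63.105.
Equity: weight = 30.205/63.105 = 0.4786; cost = 18.9454%.
Preferred: weight = 5.5/63.105 = 0.0872; cost = 8.4313%.
Mortgage bonds: weight = 27.4/63.105 = 0.4342; after-tax cost = 3.5% × (1 − 20%) = 2.8000%.
WACC = 0.4786 × 18.9454% + 0.0872 × 8.4313% + 0.4342 × 2.8000% = 11.0187%.

11.02%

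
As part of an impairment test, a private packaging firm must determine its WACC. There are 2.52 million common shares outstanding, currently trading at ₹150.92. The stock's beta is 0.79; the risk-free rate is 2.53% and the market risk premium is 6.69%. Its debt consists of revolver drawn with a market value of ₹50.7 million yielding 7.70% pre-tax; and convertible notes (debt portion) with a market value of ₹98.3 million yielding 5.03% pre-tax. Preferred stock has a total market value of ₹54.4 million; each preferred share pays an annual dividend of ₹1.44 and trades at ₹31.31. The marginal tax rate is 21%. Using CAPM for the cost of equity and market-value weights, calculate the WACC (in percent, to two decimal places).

Cost of equity via CAPM: Re = 2.53% + 0.79 × 6.69% = 7.8151%.
Cost of preferred: Rp = 1.44 / 31.31 = 4.5992%.
Market value of equity E = 150.92 × 2.52m = 380.3184m.
Total capital V = 380.3184 + 54.4 + 50.7 + 98.3 = 583.7184.
Equity: weight = 380.3184/583.7184 = 0.6515; cost = 7.8151%.
Preferred: weight = 54.4/583.7184 = 0.0932; cost = 4.5992%.
Revolver drawn: weight = 50.7/583.7184 = 0.0869; after-tax cost = 7.7% × (1 − 21%) = 6.0830%.
Convertible notes (debt portion): weight = 98.3/583.7184 = 0.1684; after-tax cost = 5.03% × (1 − 21%) = 3.9737%.
WACC = 0.6515 × 7.8151% + 0.0932 × 4.5992% + 0.0869 × 6.0830% + 0.1684 × 3.9737% = 6.7180%.

6.72%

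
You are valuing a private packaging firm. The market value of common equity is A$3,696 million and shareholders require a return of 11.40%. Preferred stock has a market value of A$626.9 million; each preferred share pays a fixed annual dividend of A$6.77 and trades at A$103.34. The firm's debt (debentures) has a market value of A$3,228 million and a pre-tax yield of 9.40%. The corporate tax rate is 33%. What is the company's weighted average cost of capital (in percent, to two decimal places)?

8.82%

Cost of preferred: Rp = 6.77 / 103.34 = 6.5512%.
Total capital V = 3696 + 626.9 + 3228 = 7550.9.
Equity: weight = 3696/7550.9 = 0.4895; cost = 11.4%.
Preferred: weight = 626.9/7550.9 = 0.0830; cost = 6.5512%.
Debentures: weight = 3228/7550.9 = 0.4275; after-tax cost = 9.4% × (1 − 33%) = 6.2980%.
WACC = 0.4895 × 11.4000% + 0.0830 × 6.5512% + 0.4275 × 6.2980% = 8.8163%.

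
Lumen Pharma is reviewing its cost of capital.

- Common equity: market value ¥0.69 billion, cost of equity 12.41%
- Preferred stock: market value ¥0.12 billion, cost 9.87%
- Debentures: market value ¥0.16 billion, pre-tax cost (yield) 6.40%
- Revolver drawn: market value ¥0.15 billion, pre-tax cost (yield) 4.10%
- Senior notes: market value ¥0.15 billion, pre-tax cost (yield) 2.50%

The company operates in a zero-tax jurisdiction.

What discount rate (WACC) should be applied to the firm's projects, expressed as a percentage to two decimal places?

Total capital V = 0.69 + 0.12 + 0.16 + 0.15 + 0.15 = 1.27.
Equity: weight = 0.69/1.27 = 0.5433; cost = 12.41%.
Preferred: weight = 0.12/1.27 = 0.0945; cost = 9.87%.
Debentures: weight = 0.16/1.27 = 0.1260; after-tax cost = 6.4% × (1 − 0%) = 6.4000%.
Revolver drawn: weight = 0.15/1.27 = 0.1181; after-tax cost = 4.1% × (1 − 0%) = 4.1000%.
Senior notes: weight = 0.15/1.27 = 0.1181; after-tax cost = 2.5% × (1 − 0%) = 2.5000%.
WACC = 0.5433 × 12.4100% + 0.0945 × 9.8700% + 0.1260 × 6.4000% + 0.1181 × 4.1000% + 0.1181 × 2.5000% = 9.2609%.

9.26%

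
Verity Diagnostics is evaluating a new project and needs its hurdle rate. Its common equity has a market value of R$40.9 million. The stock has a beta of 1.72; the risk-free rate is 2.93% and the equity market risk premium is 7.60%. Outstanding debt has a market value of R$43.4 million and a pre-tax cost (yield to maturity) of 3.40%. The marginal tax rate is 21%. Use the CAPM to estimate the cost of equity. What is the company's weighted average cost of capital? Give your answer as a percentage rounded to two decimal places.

Cost of equity via CAPM: Re = 2.93% + 1.72 × 7.6% = 16.0020%.
Total capital V = 40.9 + 43.4 = 84.3.
Equity: weight = 40.9/84.3 = 0.4852; cost = 16.002%.
Debt: weight = 43.4/84.3 = 0.5148; after-tax cost = 3.4% × (1 − 21%) = 2.6860%.
WACC = 0.4852 × 16.0020% + 0.5148 × 2.6860% = 9.1466%.

9.15%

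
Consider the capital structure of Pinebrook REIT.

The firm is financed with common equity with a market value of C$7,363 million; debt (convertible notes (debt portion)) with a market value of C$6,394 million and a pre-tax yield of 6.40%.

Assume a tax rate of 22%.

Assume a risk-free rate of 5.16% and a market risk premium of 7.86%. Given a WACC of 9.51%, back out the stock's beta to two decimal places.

Total capital V = 7363 + 6394 = 13757.
Equity weight = 7363/13757 = 0.5352.
Convertible notes (debt portion) weight = 6394/13757 = 0.4648.
Debt contribution = 0.4648 × 6.4% × (1 − 22%) = 2.3202%.
Required equity contribution = 9.51% − 2.3202% = 7.1898%  ⇒  Re = 13.4334%.
CAPM: 13.4334% = 5.16% + β × 7.86%  ⇒  β = 1.0526.

1.05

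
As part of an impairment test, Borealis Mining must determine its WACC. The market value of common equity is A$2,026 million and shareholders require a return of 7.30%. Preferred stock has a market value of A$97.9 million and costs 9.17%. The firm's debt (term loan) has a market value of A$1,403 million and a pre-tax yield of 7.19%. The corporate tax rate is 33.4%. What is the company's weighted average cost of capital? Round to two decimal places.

Total capital V = 2026 + 97.9 + 1403 = 3526.9.
Equity: weight = 2026/3526.9 = 0.5744; cost = 7.3%.
Preferred: weight = 97.9/3526.9 = 0.0278; cost = 9.17%.
Term loan: weight = 1403/3526.9 = 0.3978; after-tax cost = 7.19% × (1 − 33.4%) = 4.7885%.
WACC = 0.5744 × 7.3000% + 0.0278 × 9.1700% + 0.3978 × 4.7885% = 6.3528%.

6.35%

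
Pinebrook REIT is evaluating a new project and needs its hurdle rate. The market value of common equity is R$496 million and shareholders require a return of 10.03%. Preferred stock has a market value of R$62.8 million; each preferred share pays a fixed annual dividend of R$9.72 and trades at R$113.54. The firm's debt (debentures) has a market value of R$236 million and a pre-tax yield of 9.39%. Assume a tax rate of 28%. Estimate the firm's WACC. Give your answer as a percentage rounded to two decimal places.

8.94%

Cost of preferred: Rp = 9.72 / 113.54 = 8.5609%.
Total capital V = 496 + 62.8 + 236 = 794.8.
Equity: weight = 496/794.8 = 0.6241; cost = 10.03%.
Preferred: weight = 62.8/794.8 = 0.0790; cost = 8.5609%.
Debentures: weight = 236/794.8 = 0.2969; after-tax cost = 9.39% × (1 − 28%) = 6.7608%.
WACC = 0.6241 × 10.0300% + 0.0790 × 8.5609% + 0.2969 × 6.7608% = 8.9432%.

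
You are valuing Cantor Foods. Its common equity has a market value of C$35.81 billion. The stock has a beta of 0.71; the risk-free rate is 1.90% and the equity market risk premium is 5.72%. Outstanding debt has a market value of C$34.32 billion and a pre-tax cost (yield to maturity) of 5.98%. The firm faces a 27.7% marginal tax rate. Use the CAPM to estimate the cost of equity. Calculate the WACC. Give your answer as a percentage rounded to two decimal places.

5.16%

Cost of equity via CAPM: Re = 1.9% + 0.71 × 5.72% = 5.9612%.
Total capital V = 35.81 + 34.32 = 70.13.
Equity: weight = 35.81/70.13 = 0.5106; cost = 5.9612%.
Debt: weight = 34.32/70.13 = 0.4894; after-tax cost = 5.98% × (1 − 27.7%) = 4.3235%.
WACC = 0.5106 × 5.9612% + 0.4894 × 4.3235% = 5.1598%.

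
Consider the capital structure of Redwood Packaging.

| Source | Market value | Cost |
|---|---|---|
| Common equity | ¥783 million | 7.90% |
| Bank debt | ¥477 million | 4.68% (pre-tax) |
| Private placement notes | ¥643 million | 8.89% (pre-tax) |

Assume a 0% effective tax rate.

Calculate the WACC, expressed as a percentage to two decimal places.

Total capital V = 783 + 477 + 643 = 1903.
Equity: weight = 783/1903 = 0.4115; cost = 7.9%.
Bank debt: weight = 477/1903 = 0.2507; after-tax cost = 4.68% × (1 − 0%) = 4.6800%.
Private placement notes: weight = 643/1903 = 0.3379; after-tax cost = 8.89% × (1 − 0%) = 8.8900%.
WACC = 0.4115 × 7.9000% + 0.2507 × 4.6800% + 0.3379 × 8.8900% = 7.4274%.

7.43%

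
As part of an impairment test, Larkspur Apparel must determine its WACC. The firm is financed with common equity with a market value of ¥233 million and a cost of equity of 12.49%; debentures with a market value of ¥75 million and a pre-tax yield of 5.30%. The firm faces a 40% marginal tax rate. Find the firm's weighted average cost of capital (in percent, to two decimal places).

Total capital V = 233 + 75 = 308.
Equity: weight = 233/308 = 0.7565; cost = 12.49%.
Debentures: weight = 75/308 = 0.2435; after-tax cost = 5.3% × (1 − 40%) = 3.1800%.
WACC = 0.7565 × 12.4900% + 0.2435 × 3.1800% = 10.2230%.

10.22%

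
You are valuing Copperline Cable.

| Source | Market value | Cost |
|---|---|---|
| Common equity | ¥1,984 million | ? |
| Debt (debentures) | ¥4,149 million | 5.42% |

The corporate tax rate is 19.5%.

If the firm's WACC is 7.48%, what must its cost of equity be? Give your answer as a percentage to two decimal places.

14.00%

Total capital V = 1984 + 4149 = 6133.
Equity weight = 1984/6133 = 0.3235.
Debentures weight = 4149/6133 = 0.6765.
Debt contribution = 0.6765 × 5.42% × (1 − 19.5%) = 2.9517%.
Required equity contribution = 7.48% − 2.9517% = 4.5283%.
Re = 4.5283% / 0.3235 = 13.9982%.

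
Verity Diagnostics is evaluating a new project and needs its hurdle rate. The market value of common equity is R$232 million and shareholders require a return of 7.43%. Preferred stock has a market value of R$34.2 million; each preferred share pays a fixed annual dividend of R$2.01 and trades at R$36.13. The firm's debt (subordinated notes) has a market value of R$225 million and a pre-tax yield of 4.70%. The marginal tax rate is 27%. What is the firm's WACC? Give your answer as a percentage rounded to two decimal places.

5.47%

Cost of preferred: Rp = 2.01 / 36.13 = 5.5632%.
Total capital V = 232 + 34.2 + 225 = 491.2.
Equity: weight = 232/491.2 = 0.4723; cost = 7.43%.
Preferred: weight = 34.2/491.2 = 0.0696; cost = 5.5632%.
Subordinated notes: weight = 225/491.2 = 0.4581; after-tax cost = 4.7% × (1 − 27%) = 3.4310%.
WACC = 0.4723 × 7.4300% + 0.0696 × 5.5632% + 0.4581 × 3.4310% = 5.4682%.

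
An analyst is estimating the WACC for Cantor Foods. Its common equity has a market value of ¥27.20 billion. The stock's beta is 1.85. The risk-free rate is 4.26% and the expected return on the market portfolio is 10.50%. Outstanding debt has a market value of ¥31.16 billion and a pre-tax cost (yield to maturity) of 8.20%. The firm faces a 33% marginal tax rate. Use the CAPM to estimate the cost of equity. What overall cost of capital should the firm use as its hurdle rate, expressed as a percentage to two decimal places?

10.30%

Market risk premium = 10.5% − 4.26% = 6.24%.
Cost of equity via CAPM: Re = 4.26% + 1.85 × 6.24% = 15.8040%.
Total capital V = 27.2 + 31.16 = 58.36.
Equity: weight = 27.2/58.36 = 0.4661; cost = 15.804%.
Debt: weight = 31.16/58.36 = 0.5339; after-tax cost = 8.2% × (1 − 33%) = 5.4940%.
WACC = 0.4661 × 15.8040% + 0.5339 × 5.4940% = 10.2992%.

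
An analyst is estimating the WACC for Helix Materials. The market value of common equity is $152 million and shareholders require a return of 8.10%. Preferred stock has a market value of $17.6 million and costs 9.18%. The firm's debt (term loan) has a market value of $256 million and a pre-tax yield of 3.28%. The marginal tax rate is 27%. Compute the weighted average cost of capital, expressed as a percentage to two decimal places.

4.71%

Total capital V = 152 + 17.6 + 256 = 425.6.
Equity: weight = 152/425.6 = 0.3571; cost = 8.1%.
Preferred: weight = 17.6/425.6 = 0.0414; cost = 9.18%.
Term loan: weight = 256/425.6 = 0.6015; after-tax cost = 3.28% × (1 − 27%) = 2.3944%.
WACC = 0.3571 × 8.1000% + 0.0414 × 9.1800% + 0.6015 × 2.3944% = 4.7127%.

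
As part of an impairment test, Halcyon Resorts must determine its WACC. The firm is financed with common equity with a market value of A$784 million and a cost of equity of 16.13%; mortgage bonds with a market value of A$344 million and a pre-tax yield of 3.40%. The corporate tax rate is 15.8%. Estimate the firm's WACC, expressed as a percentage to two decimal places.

Total capital V = 784 + 344 = 1128.
Equity: weight = 784/1128 = 0.6950; cost = 16.13%.
Mortgage bonds: weight = 344/1128 = 0.3050; after-tax cost = 3.4% × (1 − 15.8%) = 2.8628%.
WACC = 0.6950 × 16.1300% + 0.3050 × 2.8628% = 12.0840%.

12.08%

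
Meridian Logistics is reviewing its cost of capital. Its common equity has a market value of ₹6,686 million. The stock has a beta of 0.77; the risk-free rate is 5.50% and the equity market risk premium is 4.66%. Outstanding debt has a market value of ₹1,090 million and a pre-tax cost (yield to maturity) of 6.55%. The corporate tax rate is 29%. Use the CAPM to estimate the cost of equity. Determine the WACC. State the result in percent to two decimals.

8.47%

Cost of equity via CAPM: Re = 5.5% + 0.77 × 4.66% = 9.0882%.
Total capital V = 6686 + 1090 = 7776.
Equity: weight = 6686/7776 = 0.8598; cost = 9.0882%.
Debt: weight = 1090/7776 = 0.1402; after-tax cost = 6.55% × (1 − 29%) = 4.6505%.
WACC = 0.8598 × 9.0882% + 0.1402 × 4.6505% = 8.4661%.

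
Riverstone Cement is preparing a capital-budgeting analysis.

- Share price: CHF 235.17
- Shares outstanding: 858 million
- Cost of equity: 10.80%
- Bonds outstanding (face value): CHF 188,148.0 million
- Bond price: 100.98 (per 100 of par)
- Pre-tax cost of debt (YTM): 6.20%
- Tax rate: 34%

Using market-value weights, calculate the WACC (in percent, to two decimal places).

Market value of equity E = 235.17 × 858m = 201775.86m. Market value of debt D = 188148m × 100.98/100 = 189991.8504m.
Total capital V = 201775.86 + 189991.8504 = 391767.7104.
Equity: weight = 201775.86/391767.7104 = 0.5150; cost = 10.8%.
Bonds outstanding: weight = 189991.8504/391767.7104 = 0.4850; after-tax cost = 6.2% × (1 − 34%) = 4.0920%.
WACC = 0.5150 × 10.8000% + 0.4850 × 4.0920% = 7.5469%.

7.55%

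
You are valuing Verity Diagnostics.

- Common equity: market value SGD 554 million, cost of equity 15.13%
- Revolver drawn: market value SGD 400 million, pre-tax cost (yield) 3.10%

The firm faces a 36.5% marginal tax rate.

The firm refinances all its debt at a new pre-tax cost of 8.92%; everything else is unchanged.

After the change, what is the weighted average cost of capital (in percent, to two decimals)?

11.16%

After the change:
Total capital V = 554 + 400 = 954.
Equity: weight = 554/954 = 0.5807; cost = 15.13%.
Revolver drawn: weight = 400/954 = 0.4193; after-tax cost = 8.92% × (1 − 36.5%) = 5.6642%.
WACC = 0.5807 × 15.1300% + 0.4193 × 5.6642% = 11.1611%.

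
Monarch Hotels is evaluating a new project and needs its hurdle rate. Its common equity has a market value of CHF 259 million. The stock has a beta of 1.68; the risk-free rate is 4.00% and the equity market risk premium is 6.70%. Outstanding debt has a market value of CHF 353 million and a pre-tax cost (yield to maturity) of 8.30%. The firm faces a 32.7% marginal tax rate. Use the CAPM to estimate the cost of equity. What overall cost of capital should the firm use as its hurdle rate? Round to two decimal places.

Cost of equity via CAPM: Re = 4.0% + 1.68 × 6.7% = 15.2560%.
Total capital V = 259 + 353 = 612.
Equity: weight = 259/612 = 0.4232; cost = 15.256%.
Debt: weight = 353/612 = 0.5768; after-tax cost = 8.3% × (1 − 32.7%) = 5.5859%.
WACC = 0.4232 × 15.2560% + 0.5768 × 5.5859% = 9.6783%.

9.68%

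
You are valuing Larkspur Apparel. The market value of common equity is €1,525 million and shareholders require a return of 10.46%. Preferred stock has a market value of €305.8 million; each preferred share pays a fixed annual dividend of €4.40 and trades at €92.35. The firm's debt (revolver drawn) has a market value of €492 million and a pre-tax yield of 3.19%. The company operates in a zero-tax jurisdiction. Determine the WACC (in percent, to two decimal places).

Cost of preferred: Rp = 4.4 / 92.35 = 4.7645%.
Total capital V = 1525 + 305.8 + 492 = 2322.8.
Equity: weight = 1525/2322.8 = 0.6565; cost = 10.46%.
Preferred: weight = 305.8/2322.8 = 0.1317; cost = 4.7645%.
Revolver drawn: weight = 492/2322.8 = 0.2118; after-tax cost = 3.19% × (1 − 0%) = 3.1900%.
WACC = 0.6565 × 10.4600% + 0.1317 × 4.7645% + 0.2118 × 3.1900% = 8.1703%.

8.17%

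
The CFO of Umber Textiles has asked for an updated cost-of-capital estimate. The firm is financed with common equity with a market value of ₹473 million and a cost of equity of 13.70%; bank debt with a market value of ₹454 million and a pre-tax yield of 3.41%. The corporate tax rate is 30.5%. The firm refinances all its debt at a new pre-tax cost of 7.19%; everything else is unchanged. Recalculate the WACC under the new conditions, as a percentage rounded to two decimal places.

9.44%

After the change:
Total capital V = 473 + 454 = 927.
Equity: weight = 473/927 = 0.5102; cost = 13.7%.
Bank debt: weight = 454/927 = 0.4898; after-tax cost = 7.19% × (1 − 30.5%) = 4.9971%.
WACC = 0.5102 × 13.7000% + 0.4898 × 4.9971% = 9.4377%.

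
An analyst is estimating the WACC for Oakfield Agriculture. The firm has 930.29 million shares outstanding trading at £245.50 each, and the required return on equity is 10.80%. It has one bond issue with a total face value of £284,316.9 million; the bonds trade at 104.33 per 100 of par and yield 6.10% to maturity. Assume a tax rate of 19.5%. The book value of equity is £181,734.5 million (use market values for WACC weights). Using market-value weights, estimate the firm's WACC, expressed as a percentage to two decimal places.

7.47%

Market value of equity E = 245.5 × 930.29m = 228386.195m. Market value of debt D = 284316.9m × 104.33/100 = 296627.82177m.
Total capital V = 228386.195 + 296627.82177 = 525014.01677.
Equity: weight = 228386.195/525014.01677 = 0.4350; cost = 10.8%.
Bonds outstanding: weight = 296627.82177/525014.01677 = 0.5650; after-tax cost = 6.1% × (1 − 19.5%) = 4.9105%.
WACC = 0.4350 × 10.8000% + 0.5650 × 4.9105% = 7.4725%.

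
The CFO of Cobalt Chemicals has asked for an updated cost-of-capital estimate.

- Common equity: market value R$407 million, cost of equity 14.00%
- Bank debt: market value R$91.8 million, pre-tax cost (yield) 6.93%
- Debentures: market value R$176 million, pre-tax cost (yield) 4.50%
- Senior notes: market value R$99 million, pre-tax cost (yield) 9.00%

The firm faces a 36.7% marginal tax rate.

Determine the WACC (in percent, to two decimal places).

9.26%

Total capital V = 407 + 91.8 + 176 + 99 = 773.8.
Equity: weight = 407/773.8 = 0.5260; cost = 14%.
Bank debt: weight = 91.8/773.8 = 0.1186; after-tax cost = 6.93% × (1 − 36.7%) = 4.3867%.
Debentures: weight = 176/773.8 = 0.2274; after-tax cost = 4.5% × (1 − 36.7%) = 2.8485%.
Senior notes: weight = 99/773.8 = 0.1279; after-tax cost = 9% × (1 − 36.7%) = 5.6970%.
WACC = 0.5260 × 14.0000% + 0.1186 × 4.3867% + 0.2274 × 2.8485% + 0.1279 × 5.6970% = 9.2608%.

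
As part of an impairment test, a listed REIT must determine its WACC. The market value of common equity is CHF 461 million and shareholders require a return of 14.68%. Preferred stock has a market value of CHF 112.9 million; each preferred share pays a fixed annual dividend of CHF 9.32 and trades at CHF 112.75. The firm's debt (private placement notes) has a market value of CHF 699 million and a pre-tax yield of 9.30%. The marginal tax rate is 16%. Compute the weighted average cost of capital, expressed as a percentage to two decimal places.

10.34%

Cost of preferred: Rp = 9.32 / 112.75 = 8.2661%.
Total capital V = 461 + 112.9 + 699 = 1272.9.
Equity: weight = 461/1272.9 = 0.3622; cost = 14.68%.
Preferred: weight = 112.9/1272.9 = 0.0887; cost = 8.2661%.
Private placement notes: weight = 699/1272.9 = 0.5491; after-tax cost = 9.3% × (1 − 16%) = 7.8120%.
WACC = 0.3622 × 14.6800% + 0.0887 × 8.2661% + 0.5491 × 7.8120% = 10.3396%.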